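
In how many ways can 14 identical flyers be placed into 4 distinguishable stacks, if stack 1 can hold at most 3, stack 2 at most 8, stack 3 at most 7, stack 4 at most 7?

Without the upper bounds there are C(17,3) = 680 ways to split 14 among 4 stacks.
Subtract solutions that violate a single cap (substitute x_i' = x_i − (cap_i+1)): x_1 ≥ 4 gives C(13,3) = 286; x_2 ≥ 9 gives C(8,3) = 56; x_3 ≥ 8 gives C(9,3) = 84; x_4 ≥ 8 gives C(9,3) = 84. Together 510.
Add back pairs where two caps are both exceeded: 4 + 10 + 10 + 0 + 0 + 0 = 24.
By inclusion–exclusion the count is 680 − 510 + 24 = 194.

194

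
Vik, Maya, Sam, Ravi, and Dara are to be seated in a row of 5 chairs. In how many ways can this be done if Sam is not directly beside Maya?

There are 5! = 120 arrangements in all. If Sam and Maya are adjacent, merging them into one block gives 2·(4)! = 48 arrangements.
So 120 − 48 = 72 arrangements keep them apart.

72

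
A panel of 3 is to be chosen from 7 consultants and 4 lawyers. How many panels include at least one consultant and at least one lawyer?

Total 3-person selections from all 11: C(11,3) = 165.
Selections missing a whole group: no consultants → C(4,3) = 4; no lawyers → C(7,3) = 35.
Both groups omitted at once is impossible, so 165 − 39 = 126.

126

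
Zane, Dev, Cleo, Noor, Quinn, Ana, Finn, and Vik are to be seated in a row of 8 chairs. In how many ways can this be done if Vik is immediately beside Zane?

Glue Vik and Zane into one block (2 internal orders), leaving 7 units to arrange in a row.
That gives 2 × 7! = 2 × 5040 = 10080.

10080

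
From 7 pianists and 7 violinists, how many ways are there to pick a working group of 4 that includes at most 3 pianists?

966

Split by how many pianists are chosen (0 through 3).
Sum: C(7,0)·C(7,4) + C(7,1)·C(7,3) + C(7,2)·C(7,2) + C(7,3)·C(7,1) = 35 + 245 + 441 + 245 = 966.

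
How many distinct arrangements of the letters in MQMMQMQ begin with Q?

15

Fix Q in the first position and arrange the remaining 6 letters.
Those 6 letters have M appearing 4 times and Q appearing twice, giving (6)!/(4!·2!) = 15.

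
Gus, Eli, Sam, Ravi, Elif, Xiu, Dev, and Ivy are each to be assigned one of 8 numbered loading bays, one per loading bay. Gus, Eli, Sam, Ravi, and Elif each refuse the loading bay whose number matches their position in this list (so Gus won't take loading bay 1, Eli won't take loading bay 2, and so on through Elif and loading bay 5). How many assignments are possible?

21234

Let Aᵢ (for 1 ≤ i ≤ 5) be the placements that put person i in their forbidden loading bay. Any j of these fix j positions, leaving (8−j)! ways to fill the rest, and there are C(5,j) ways to pick which j.
By inclusion–exclusion, the number of valid placements is Σ_{j=0}^{5} (−1)^j C(5,j)·(8−j)!.
Computing: 40320 − 25200 + 7200 − 1200 + 120 − 6 = 21234.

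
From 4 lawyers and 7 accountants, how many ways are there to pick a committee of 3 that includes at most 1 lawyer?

Split by how many lawyers are chosen (0 through 1).
Sum: C(4,0)·C(7,3) + C(4,1)·C(7,2) = 35 + 84 = 119.

119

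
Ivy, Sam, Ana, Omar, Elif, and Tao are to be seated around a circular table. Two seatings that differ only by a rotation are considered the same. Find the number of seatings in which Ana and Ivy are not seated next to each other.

72

Without the restriction there are (5)! = 120 seatings.
Those with Ana next to Ivy: fuse the pair into one unit and seat 5 units around a circle — 2·(4)! = 48.
Subtracting, 120 − 48 = 72.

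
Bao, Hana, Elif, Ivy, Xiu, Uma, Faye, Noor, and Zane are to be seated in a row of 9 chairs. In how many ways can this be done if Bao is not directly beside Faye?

282240

There are 9! = 362880 arrangements in all. If Bao and Faye are adjacent, merging them into one block gives 2·(8)! = 80640 arrangements.
Complementary counting: 362880 − 80640 = 282240.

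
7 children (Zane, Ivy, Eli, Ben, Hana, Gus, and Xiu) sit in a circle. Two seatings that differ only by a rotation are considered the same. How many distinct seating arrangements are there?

Seat Zane anywhere (absorbing the rotational symmetry), then permute the other 6: (6)! = 720.

720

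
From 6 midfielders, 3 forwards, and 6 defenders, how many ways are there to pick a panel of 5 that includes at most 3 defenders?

2862

Split by how many defenders are chosen (0 through 3).
Sum: C(6,0)·C(9,5) + C(6,1)·C(9,4) + C(6,2)·C(9,3) + C(6,3)·C(9,2) = 126 + 756 + 1260 + 720 = 2862.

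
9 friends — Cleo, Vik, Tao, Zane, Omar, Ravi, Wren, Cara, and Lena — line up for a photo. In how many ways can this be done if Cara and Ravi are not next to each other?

There are 9! = 362880 arrangements in all. If Cara and Ravi are adjacent, merging them into one block gives 2·(8)! = 80640 arrangements.
Complementary counting: 362880 − 80640 = 282240.

282240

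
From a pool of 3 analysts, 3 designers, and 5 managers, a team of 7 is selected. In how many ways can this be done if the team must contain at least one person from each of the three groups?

314

Unrestricted: C(11,7) = 330 ways to pick any 7 of the 11.
Subtract selections that omit an entire group: no analysts → C(8,7) = 8; no designers → C(8,7) = 8; no managers → C(6,7) = 0.
Add back selections omitting two groups (i.e. drawn from a single group): C(3,7) + C(3,7) + C(5,7) = 0.
By inclusion–exclusion: 330 − 16 + 0 = 314.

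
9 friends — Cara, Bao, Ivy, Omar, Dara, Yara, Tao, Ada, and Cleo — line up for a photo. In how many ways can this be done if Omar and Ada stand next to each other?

80640

Place the 7 others and the Omar-Ada pair as 8 objects in a line; the pair has 2 internal arrangements.
So the count is 2·(8)! = 80640.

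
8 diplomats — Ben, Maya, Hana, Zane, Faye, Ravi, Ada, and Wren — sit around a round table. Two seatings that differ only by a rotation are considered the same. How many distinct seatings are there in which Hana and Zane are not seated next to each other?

3600

Without the restriction there are (7)! = 5040 seatings.
Those with Hana next to Zane: fuse the pair into one unit and seat 7 units around a circle — 2·(6)! = 1440.
Subtracting, 5040 − 1440 = 3600.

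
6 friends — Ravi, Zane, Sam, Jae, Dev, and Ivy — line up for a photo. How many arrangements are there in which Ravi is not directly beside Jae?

480

There are 6! = 720 arrangements in all. If Ravi and Jae are adjacent, merging them into one block gives 2·(5)! = 240 arrangements.
Complementary counting: 720 − 240 = 480.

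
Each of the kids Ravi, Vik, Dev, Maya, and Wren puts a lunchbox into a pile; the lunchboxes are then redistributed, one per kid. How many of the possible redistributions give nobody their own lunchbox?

Let Aᵢ be the assignments in which kid i gets their own lunchbox. We want the size of the complement of A₁∪…∪A_5.
By inclusion–exclusion this is Σ_{j=0}^{5} (−1)^j C(5,j)·(5−j)!.
Computing: 120 − 120 + 60 − 20 + 5 − 1 = 44.

44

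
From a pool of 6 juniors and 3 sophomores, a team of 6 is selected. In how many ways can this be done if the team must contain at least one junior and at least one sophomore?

Unrestricted: C(9,6) = 84 ways to pick any 6 of the 9.
Selections missing a whole group: no juniors → C(3,6) = 0; no sophomores → C(6,6) = 1.
Both groups omitted at once is impossible, so 84 − 1 = 83.

83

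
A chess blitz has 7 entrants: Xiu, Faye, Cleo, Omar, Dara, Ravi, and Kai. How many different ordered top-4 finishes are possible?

840

There are 7 choices for 1st place, 6 for 2nd, and so on down to 4 for position 4.
That gives 7 × 6 × 5 × 4 = 840.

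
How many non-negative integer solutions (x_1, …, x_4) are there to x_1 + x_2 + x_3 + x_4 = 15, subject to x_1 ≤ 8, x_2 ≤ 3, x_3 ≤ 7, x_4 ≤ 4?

Ignoring the caps, the number of non-negative solutions to x_1+…+x_4 = 15 is C(18,3) = 816.
Subtract solutions that violate a single cap (substitute x_i' = x_i − (cap_i+1)): x_1 ≥ 9 gives C(9,3) = 84; x_2 ≥ 4 gives C(14,3) = 364; x_3 ≥ 8 gives C(10,3) = 120; x_4 ≥ 5 gives C(13,3) = 286. Together 854.
Add back pairs where two caps are both exceeded: 10 + 0 + 4 + 20 + 84 + 10 = 128.
By inclusion–exclusion the count is 816 − 854 + 128 = 90.

90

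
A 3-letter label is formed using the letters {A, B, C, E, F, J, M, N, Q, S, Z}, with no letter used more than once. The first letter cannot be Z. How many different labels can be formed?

The first letter has 11−1 = 10 choices (anything except Z).
The remaining 2 letters are filled from the other 10 symbols without repetition: 10 × 9 = 90.
Total: 10 × 90 = 900.

900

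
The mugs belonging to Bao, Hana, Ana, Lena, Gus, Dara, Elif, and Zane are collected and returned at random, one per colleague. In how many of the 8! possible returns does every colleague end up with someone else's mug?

14833

This is the derangement count D_8: permutations of 8 items with no fixed point.
By inclusion–exclusion this is Σ_{j=0}^{8} (−1)^j C(8,j)·(8−j)!.
Computing: 40320 − 40320 + 20160 − 6720 + 1680 − 336 + 56 − 8 + 1 = 14833.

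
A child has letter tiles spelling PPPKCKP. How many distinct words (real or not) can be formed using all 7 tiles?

The 7 letters of PPPKCKP have repeats: K appearing twice and P appearing 4 times.
The number of distinct arrangements is 7!/(4!·2!) = 5040/48 = 105.

105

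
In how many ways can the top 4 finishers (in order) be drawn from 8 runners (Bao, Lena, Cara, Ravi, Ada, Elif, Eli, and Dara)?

This is an ordered selection of 4 from 8: P(8,4).
That gives 8 × 7 × 6 × 5 = 1680.

1680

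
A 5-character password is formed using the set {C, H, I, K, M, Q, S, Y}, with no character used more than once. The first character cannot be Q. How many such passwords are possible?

The first character has 8−1 = 7 choices (anything except Q).
The remaining 4 characters are filled from the other 7 symbols without repetition: 7 × 6 × 5 × 4 = 840.
Total: 7 × 840 = 5880.

5880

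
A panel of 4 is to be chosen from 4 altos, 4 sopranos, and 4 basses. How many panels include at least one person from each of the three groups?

288

Total 4-person selections from all 12: C(12,4) = 495.
Subtract selections that omit an entire group: no altos → C(8,4) = 70; no sopranos → C(8,4) = 70; no basses → C(8,4) = 70.
Add back selections omitting two groups (i.e. drawn from a single group): C(4,4) + C(4,4) + C(4,4) = 3.
By inclusion–exclusion: 495 − 210 + 3 = 288.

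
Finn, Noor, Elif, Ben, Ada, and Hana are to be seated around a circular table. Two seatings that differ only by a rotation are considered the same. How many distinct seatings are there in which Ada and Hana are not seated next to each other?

72

Without the restriction there are (5)! = 120 seatings.
Those with Ada next to Hana: fuse the pair into one unit and seat 5 units around a circle — 2·(4)! = 48.
Subtracting, 120 − 48 = 72.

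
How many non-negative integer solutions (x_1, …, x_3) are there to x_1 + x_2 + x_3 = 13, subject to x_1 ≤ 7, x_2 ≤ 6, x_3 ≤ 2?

6

Without the upper bounds there are C(15,2) = 105 ways to split 13 among 3 variables.
Subtract solutions that violate a single cap (substitute x_i' = x_i − (cap_i+1)): x_1 ≥ 8 gives C(7,2) = 21; x_2 ≥ 7 gives C(8,2) = 28; x_3 ≥ 3 gives C(12,2) = 66. Together 115.
Add back pairs where two caps are both exceeded: 0 + 6 + 10 = 16.
By inclusion–exclusion the count is 105 − 115 + 16 = 6.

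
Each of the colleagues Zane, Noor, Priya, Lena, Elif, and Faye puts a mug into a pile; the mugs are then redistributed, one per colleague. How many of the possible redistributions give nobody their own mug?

265

Let Aᵢ be the assignments in which colleague i gets their own mug. We want the size of the complement of A₁∪…∪A_6.
By inclusion–exclusion this is Σ_{j=0}^{6} (−1)^j C(6,j)·(6−j)!.
Computing: 720 − 720 + 360 − 120 + 30 − 6 + 1 = 265.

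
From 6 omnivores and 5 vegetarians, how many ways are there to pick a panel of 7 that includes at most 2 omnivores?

15

Split by how many omnivores are chosen (0 through 2).
Sum: C(6,0)·C(5,7) + C(6,1)·C(5,6) + C(6,2)·C(5,5) = 0 + 0 + 15 = 15.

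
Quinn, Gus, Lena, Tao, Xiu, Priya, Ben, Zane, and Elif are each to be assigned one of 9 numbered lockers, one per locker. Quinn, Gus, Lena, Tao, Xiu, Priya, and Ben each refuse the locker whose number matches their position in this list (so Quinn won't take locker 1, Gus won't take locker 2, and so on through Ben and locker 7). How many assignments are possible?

Let Aᵢ (for 1 ≤ i ≤ 7) be the placements that put person i in their forbidden locker. Any j of these fix j positions, leaving (9−j)! ways to fill the rest, and there are C(7,j) ways to pick which j.
By inclusion–exclusion, the number of valid placements is Σ_{j=0}^{7} (−1)^j C(7,j)·(9−j)!.
Computing: 362880 − 282240 + 105840 − 25200 + 4200 − 504 + 42 − 2 = 165016.

165016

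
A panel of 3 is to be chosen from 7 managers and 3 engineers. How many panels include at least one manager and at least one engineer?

84

Total 3-person selections from all 10: C(10,3) = 120.
Subtract selections that omit an entire group: no managers → C(3,3) = 1; no engineers → C(7,3) = 35.
Both groups omitted at once is impossible, so 120 − 36 = 84.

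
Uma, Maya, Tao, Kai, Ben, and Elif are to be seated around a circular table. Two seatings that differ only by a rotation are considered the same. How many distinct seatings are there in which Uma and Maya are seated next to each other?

48

Glue Uma and Maya into a block (2 internal orders). Seating 5 units around a circle gives (4)! arrangements.
So 2 × (4)! = 2 × 24 = 48.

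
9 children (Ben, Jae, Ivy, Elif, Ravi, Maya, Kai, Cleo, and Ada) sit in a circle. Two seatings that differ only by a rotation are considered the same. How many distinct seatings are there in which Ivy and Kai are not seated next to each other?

Without the restriction there are (8)! = 40320 seatings.
Seatings with Ivy beside Kai: treat them as a block with 2 internal orders, giving 2 × (7)! = 10080.
Subtracting, 40320 − 10080 = 30240.

30240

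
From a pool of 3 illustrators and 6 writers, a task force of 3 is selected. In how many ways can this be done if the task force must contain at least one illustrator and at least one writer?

63

Unrestricted: C(9,3) = 84 ways to pick any 3 of the 9.
Selections missing a whole group: no illustrators → C(6,3) = 20; no writers → C(3,3) = 1.
Both groups omitted at once is impossible, so 84 − 21 = 63.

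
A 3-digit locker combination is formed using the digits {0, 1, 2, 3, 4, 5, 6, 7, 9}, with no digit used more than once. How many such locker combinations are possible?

Choose and order 3 of the 9 symbols: the first digit has 9 options, the next 8, then 7.
9 × 8 × 7 = 504.

504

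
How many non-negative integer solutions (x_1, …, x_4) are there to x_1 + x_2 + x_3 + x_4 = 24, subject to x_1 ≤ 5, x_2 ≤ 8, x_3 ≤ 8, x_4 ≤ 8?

By stars and bars, unrestricted non-negative solutions to x_1+…+x_4 = 24 number C(24+3,3) = 2925.
Subtract solutions that violate a single cap (substitute x_i' = x_i − (cap_i+1)): x_1 ≥ 6 gives C(21,3) = 1330; x_2 ≥ 9 gives C(18,3) = 816; x_3 ≥ 9 gives C(18,3) = 816; x_4 ≥ 9 gives C(18,3) = 816. Together 3778.
Add back pairs where two caps are both exceeded: 220 + 220 + 220 + 84 + 84 + 84 = 912.
Subtract triples: 1 + 1 + 1 + 0 = 3.
By inclusion–exclusion the count is 2925 − 3778 + 912 − 3 = 56.

56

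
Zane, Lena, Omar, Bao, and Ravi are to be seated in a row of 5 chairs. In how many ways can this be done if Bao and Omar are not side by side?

Of the 5! = 120 arrangements, those with Bao and Omar adjacent number 2 × 4! = 48 (treat the pair as a block with 2 internal orders).
So 120 − 48 = 72 arrangements keep them apart.

72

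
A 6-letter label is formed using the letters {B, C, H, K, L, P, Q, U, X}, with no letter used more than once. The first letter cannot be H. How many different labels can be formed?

53760

The first letter has 9−1 = 8 choices (anything except H).
The remaining 5 letters are filled from the other 8 symbols without repetition: 8 × 7 × 6 × 5 × 4 = 6720.
Total: 8 × 6720 = 53760.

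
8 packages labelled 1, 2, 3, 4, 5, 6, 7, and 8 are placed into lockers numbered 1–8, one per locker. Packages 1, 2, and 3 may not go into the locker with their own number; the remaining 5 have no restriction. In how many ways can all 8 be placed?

27240

Let Aᵢ (for i ∈ {1, 2, 3}) be the placements that put package i in its forbidden locker. Any j of these fix j positions, leaving (8−j)! ways to fill the rest, and there are C(3,j) ways to pick which j.
By inclusion–exclusion, the number of valid placements is Σ_{j=0}^{3} (−1)^j C(3,j)·(8−j)!.
Computing: 40320 − 15120 + 2160 − 120 = 27240.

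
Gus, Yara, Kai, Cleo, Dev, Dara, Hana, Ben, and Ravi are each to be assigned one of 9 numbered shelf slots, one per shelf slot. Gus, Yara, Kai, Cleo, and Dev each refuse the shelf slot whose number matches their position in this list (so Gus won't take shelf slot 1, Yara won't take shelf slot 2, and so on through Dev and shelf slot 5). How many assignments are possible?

Let Aᵢ (for 1 ≤ i ≤ 5) be the placements that put person i in their forbidden shelf slot. Any j of these fix j positions, leaving (9−j)! ways to fill the rest, and there are C(5,j) ways to pick which j.
By inclusion–exclusion, the number of valid placements is Σ_{j=0}^{5} (−1)^j C(5,j)·(9−j)!.
Computing: 362880 − 201600 + 50400 − 7200 + 600 − 24 = 205056.

205056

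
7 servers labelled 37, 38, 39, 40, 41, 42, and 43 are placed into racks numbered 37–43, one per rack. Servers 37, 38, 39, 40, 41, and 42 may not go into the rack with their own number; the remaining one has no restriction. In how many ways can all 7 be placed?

Let Aᵢ (for 37 ≤ i ≤ 42) be the placements that put server i in its forbidden rack. Any j of these fix j positions, leaving (7−j)! ways to fill the rest, and there are C(6,j) ways to pick which j.
By inclusion–exclusion, the number of valid placements is Σ_{j=0}^{6} (−1)^j C(6,j)·(7−j)!.
Computing: 5040 − 4320 + 1800 − 480 + 90 − 12 + 1 = 2119.

2119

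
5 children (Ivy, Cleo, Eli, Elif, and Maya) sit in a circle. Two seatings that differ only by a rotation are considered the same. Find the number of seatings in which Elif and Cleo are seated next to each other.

Glue Elif and Cleo into a block (2 internal orders). Seating 4 units around a circle gives (3)! arrangements.
So 2 × (3)! = 2 × 6 = 12.

12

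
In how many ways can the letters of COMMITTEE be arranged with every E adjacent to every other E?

10080

Treat the 2 copies of E as a single block. The multiset to arrange is then {EE, C, I, M, M, O, T, T}, 8 items in all.
That gives (8)!/(2!·2!) = 10080 arrangements.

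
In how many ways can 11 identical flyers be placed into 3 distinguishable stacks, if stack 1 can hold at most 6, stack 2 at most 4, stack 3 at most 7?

25

Without the upper bounds there are C(13,2) = 78 ways to split 11 among 3 stacks.
Subtract solutions that violate a single cap (substitute x_i' = x_i − (cap_i+1)): x_1 ≥ 7 gives C(6,2) = 15; x_2 ≥ 5 gives C(8,2) = 28; x_3 ≥ 8 gives C(5,2) = 10. Together 53.
No two caps can be exceeded simultaneously, so the pair terms are all 0.
By inclusion–exclusion the count is 78 − 53 + 0 = 25.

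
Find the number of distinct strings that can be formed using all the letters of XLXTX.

XLXTX has 5 letters with X appearing 3 times.
So there are 5! / (3!) = 20 distinguishable arrangements.

20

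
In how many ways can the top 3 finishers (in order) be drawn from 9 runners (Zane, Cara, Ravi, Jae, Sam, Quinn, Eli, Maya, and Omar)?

There are 9 choices for 1st place, 8 for 2nd, and 7 for 3rd.
That gives 9 × 8 × 7 = 504.

504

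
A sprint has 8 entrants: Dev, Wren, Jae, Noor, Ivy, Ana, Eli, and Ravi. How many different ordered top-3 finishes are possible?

There are 8 choices for 1st place, 7 for 2nd, and 6 for 3rd.
That gives 8 × 7 × 6 = 336.

336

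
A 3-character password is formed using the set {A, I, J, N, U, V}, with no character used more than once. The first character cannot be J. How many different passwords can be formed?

100

The first character has 6−1 = 5 choices (anything except J).
The remaining 2 characters are filled from the other 5 symbols without repetition: 5 × 4 = 20.
Total: 5 × 20 = 100.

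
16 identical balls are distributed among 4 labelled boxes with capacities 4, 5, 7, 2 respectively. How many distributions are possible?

10

Ignoring the caps, the number of non-negative solutions to x_1+…+x_4 = 16 is C(19,3) = 969.
Subtract solutions that violate a single cap (substitute x_i' = x_i − (cap_i+1)): x_1 ≥ 5 gives C(14,3) = 364; x_2 ≥ 6 gives C(13,3) = 286; x_3 ≥ 8 gives C(11,3) = 165; x_4 ≥ 3 gives C(16,3) = 560. Together 1375.
Add back pairs where two caps are both exceeded: 56 + 20 + 165 + 10 + 120 + 56 = 427.
Subtract triples: 0 + 10 + 1 + 0 = 11.
By inclusion–exclusion the count is 969 − 1375 + 427 − 11 = 10.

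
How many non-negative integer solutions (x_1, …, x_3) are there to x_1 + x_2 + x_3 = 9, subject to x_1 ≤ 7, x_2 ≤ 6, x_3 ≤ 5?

Without the upper bounds there are C(11,2) = 55 ways to split 9 among 3 variables.
Subtract solutions that violate a single cap (substitute x_i' = x_i − (cap_i+1)): x_1 ≥ 8 gives C(3,2) = 3; x_2 ≥ 7 gives C(4,2) = 6; x_3 ≥ 6 gives C(5,2) = 10. Together 19.
No two caps can be exceeded simultaneously, so the pair terms are all 0.
By inclusion–exclusion the count is 55 − 19 + 0 = 36.

36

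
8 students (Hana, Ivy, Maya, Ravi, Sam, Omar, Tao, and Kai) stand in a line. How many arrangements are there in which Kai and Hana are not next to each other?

There are 8! = 40320 arrangements in all. If Kai and Hana are adjacent, merging them into one block gives 2·(7)! = 10080 arrangements.
Complementary counting: 40320 − 10080 = 30240.

30240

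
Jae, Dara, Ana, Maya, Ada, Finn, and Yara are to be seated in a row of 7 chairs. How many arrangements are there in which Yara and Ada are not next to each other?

There are 7! = 5040 arrangements in all. If Yara and Ada are adjacent, merging them into one block gives 2·(6)! = 1440 arrangements.
So 5040 − 1440 = 3600 arrangements keep them apart.

3600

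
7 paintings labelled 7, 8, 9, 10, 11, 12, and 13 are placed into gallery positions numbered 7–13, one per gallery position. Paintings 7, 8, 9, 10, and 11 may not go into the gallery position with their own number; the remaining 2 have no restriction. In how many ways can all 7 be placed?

2428

Let Aᵢ (for 7 ≤ i ≤ 11) be the placements that put painting i in its forbidden gallery position. Any j of these fix j positions, leaving (7−j)! ways to fill the rest, and there are C(5,j) ways to pick which j.
By inclusion–exclusion, the number of valid placements is Σ_{j=0}^{5} (−1)^j C(5,j)·(7−j)!.
Computing: 5040 − 3600 + 1200 − 240 + 30 − 2 = 2428.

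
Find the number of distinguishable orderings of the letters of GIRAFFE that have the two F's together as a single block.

720

Treat the 2 copies of F as a single block. The multiset to arrange is then {FF, A, E, G, I, R}, 6 items in all.
All 6 items are distinct, so there are (6)! = 720 arrangements.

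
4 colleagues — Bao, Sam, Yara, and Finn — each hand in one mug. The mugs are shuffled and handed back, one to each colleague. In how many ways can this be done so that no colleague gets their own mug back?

9

Let Aᵢ be the assignments in which colleague i gets their own mug. We want the size of the complement of A₁∪…∪A_4.
By inclusion–exclusion this is Σ_{j=0}^{4} (−1)^j C(4,j)·(4−j)!.
Computing: 24 − 24 + 12 − 4 + 1 = 9.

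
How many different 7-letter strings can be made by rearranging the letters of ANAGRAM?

840

Letter multiplicities in ANAGRAM: A×3, G×1, M×1, N×1, R×1.
The number of distinct arrangements is 7!/(3!) = 5040/6 = 840.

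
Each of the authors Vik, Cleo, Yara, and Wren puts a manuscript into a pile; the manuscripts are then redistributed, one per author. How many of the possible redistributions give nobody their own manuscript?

9

Let Aᵢ be the assignments in which author i gets their own manuscript. We want the size of the complement of A₁∪…∪A_4.
By inclusion–exclusion this is Σ_{j=0}^{4} (−1)^j C(4,j)·(4−j)!.
Computing: 24 − 24 + 12 − 4 + 1 = 9.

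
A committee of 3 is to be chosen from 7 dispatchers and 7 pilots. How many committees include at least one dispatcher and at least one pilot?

294

Total 3-person selections from all 14: C(14,3) = 364.
Subtract selections that omit an entire group: no dispatchers → C(7,3) = 35; no pilots → C(7,3) = 35.
Both groups omitted at once is impossible, so 364 − 70 = 294.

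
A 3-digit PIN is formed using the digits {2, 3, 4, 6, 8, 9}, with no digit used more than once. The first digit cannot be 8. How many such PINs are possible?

100

The first digit has 6−1 = 5 choices (anything except 8).
The remaining 2 digits are filled from the other 5 symbols without repetition: 5 × 4 = 20.
Total: 5 × 20 = 100.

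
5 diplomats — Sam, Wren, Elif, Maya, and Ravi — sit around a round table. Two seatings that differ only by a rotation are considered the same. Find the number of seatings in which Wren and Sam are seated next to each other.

Treat {Wren, Sam} as one unit (2 internal orders) and seat the resulting 4 units around the table: (3)! circular arrangements.
So 2 × (3)! = 2 × 6 = 12.

12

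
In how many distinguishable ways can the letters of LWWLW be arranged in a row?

10

LWWLW has 5 letters with L appearing twice and W appearing 3 times.
So there are 5! / (3!·2!) = 10 distinguishable arrangements.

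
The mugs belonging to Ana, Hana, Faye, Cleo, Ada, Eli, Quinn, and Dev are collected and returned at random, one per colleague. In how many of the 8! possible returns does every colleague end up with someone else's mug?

14833

Let Aᵢ be the assignments in which colleague i gets their own mug. We want the size of the complement of A₁∪…∪A_8.
By inclusion–exclusion this is Σ_{j=0}^{8} (−1)^j C(8,j)·(8−j)!.
Computing: 40320 − 40320 + 20160 − 6720 + 1680 − 336 + 56 − 8 + 1 = 14833.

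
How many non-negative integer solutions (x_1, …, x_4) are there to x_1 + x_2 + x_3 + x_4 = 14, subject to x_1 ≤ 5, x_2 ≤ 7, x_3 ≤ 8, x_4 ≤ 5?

222

By stars and bars, unrestricted non-negative solutions to x_1+…+x_4 = 14 number C(14+3,3) = 680.
Subtract solutions that violate a single cap (substitute x_i' = x_i − (cap_i+1)): x_1 ≥ 6 gives C(11,3) = 165; x_2 ≥ 8 gives C(9,3) = 84; x_3 ≥ 9 gives C(8,3) = 56; x_4 ≥ 6 gives C(11,3) = 165. Together 470.
Add back pairs where two caps are both exceeded: 1 + 0 + 10 + 0 + 1 + 0 = 12.
By inclusion–exclusion the count is 680 − 470 + 12 = 222.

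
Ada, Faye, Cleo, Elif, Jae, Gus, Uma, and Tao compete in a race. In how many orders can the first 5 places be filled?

This is an ordered selection of 5 from 8: P(8,5).
That gives 8 × 7 × 6 × 5 × 4 = 6720.

6720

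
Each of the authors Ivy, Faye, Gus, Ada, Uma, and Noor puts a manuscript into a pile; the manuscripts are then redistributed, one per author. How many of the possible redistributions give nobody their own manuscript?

This is the derangement count D_6: permutations of 6 items with no fixed point.
By inclusion–exclusion this is Σ_{j=0}^{6} (−1)^j C(6,j)·(6−j)!.
Computing: 720 − 720 + 360 − 120 + 30 − 6 + 1 = 265.

265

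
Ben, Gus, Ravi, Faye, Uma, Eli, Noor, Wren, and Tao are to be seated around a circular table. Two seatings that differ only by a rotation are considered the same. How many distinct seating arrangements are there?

Around a circle, 9 distinct people have 9!/9 = (8)! = 40320 rotationally distinct seatings.

40320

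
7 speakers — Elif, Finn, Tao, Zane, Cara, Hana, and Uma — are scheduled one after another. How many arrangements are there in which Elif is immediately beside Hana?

1440

Treat {Elif, Hana} as a single unit. There are 6 units to order, and the pair itself can be ordered 2 ways.
That gives 2 × 6! = 2 × 720 = 1440.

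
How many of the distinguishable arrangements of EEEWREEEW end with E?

168

Fix E in the last position and arrange the remaining 8 letters.
Those 8 letters have E appearing 5 times and W appearing twice, giving (8)!/(5!·2!) = 168.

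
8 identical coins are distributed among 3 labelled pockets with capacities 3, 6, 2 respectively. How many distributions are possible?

Ignoring the caps, the number of non-negative solutions to x_1+…+x_3 = 8 is C(10,2) = 45.
Subtract solutions that violate a single cap (substitute x_i' = x_i − (cap_i+1)): x_1 ≥ 4 gives C(6,2) = 15; x_2 ≥ 7 gives C(3,2) = 3; x_3 ≥ 3 gives C(7,2) = 21. Together 39.
Add back pairs where two caps are both exceeded: 0 + 3 + 0 = 3.
By inclusion–exclusion the count is 45 − 39 + 3 = 9.

9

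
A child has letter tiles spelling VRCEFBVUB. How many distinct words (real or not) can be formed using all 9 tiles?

90720

The 9 letters of VRCEFBVUB have repeats: B appearing twice and V appearing twice.
The number of distinct arrangements is 9!/(2!·2!) = 362880/4 = 90720.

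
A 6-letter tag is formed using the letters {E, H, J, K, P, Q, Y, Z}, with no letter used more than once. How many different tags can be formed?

With no repetition, fill the 6 letters in order: 8 choices, then 7, down to 3.
That product is 8 × 7 × 6 × 5 × 4 × 3 = 20160.

20160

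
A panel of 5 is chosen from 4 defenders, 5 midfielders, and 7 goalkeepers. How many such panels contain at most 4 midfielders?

Split by how many midfielders are chosen (0 through 4).
Sum: C(5,0)·C(11,5) + C(5,1)·C(11,4) + C(5,2)·C(11,3) + C(5,3)·C(11,2) + C(5,4)·C(11,1) = 462 + 1650 + 1650 + 550 + 55 = 4367.

4367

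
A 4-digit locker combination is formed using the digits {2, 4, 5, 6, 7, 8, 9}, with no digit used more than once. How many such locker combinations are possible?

Choose and order 4 of the 7 symbols: the first digit has 7 options, the next 6, then 5, 4.
7 × 6 × 5 × 4 = 840.

840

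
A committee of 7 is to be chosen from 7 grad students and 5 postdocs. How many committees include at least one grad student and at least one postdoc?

Total 7-person selections from all 12: C(12,7) = 792.
Selections missing a whole group: no grad students → C(5,7) = 0; no postdocs → C(7,7) = 1.
Both groups omitted at once is impossible, so 792 − 1 = 791.

791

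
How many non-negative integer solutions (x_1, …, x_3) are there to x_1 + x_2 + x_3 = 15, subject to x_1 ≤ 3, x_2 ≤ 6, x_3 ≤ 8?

By stars and bars, unrestricted non-negative solutions to x_1+…+x_3 = 15 number C(15+2,2) = 136.
Subtract solutions that violate a single cap (substitute x_i' = x_i − (cap_i+1)): x_1 ≥ 4 gives C(13,2) = 78; x_2 ≥ 7 gives C(10,2) = 45; x_3 ≥ 9 gives C(8,2) = 28. Together 151.
Add back pairs where two caps are both exceeded: 15 + 6 + 0 = 21.
By inclusion–exclusion the count is 136 − 151 + 21 = 6.

6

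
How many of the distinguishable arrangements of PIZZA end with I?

12

Fix I in the last position and arrange the remaining 4 letters.
Those 4 letters have Z appearing twice, giving (4)!/(2!) = 12.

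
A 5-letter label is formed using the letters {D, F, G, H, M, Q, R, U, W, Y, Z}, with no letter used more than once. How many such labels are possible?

This is a permutation of 5 out of 11: P(11,5) = 11!/6!.
That product is 11 × 10 × 9 × 8 × 7 = 55440.

55440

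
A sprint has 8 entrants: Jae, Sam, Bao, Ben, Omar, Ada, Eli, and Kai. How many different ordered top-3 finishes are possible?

There are 8 choices for 1st place, 7 for 2nd, and 6 for 3rd.
That gives 8 × 7 × 6 = 336.

336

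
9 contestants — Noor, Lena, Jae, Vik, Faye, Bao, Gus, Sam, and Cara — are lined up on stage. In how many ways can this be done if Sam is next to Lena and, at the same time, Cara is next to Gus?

20160

Treat {Sam,Lena} as one block (2 orders) and {Cara,Gus} as another (2 orders).
That leaves 7 units to arrange: 2 × 2 × 7! = 4 × 5040 = 20160.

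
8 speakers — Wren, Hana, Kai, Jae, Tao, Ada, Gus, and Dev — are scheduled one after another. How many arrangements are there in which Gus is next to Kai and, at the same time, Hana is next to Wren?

2880

Treat {Gus,Kai} as one block (2 orders) and {Hana,Wren} as another (2 orders).
That leaves 6 units to arrange: 2 × 2 × 6! = 4 × 720 = 2880.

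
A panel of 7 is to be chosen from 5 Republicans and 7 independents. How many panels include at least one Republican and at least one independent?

Unrestricted: C(12,7) = 792 ways to pick any 7 of the 12.
Subtract selections that omit an entire group: no Republicans → C(7,7) = 1; no independents → C(5,7) = 0.
Both groups omitted at once is impossible, so 792 − 1 = 791.

791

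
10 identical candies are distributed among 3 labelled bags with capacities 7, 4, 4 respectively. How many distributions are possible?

19

Without the upper bounds there are C(12,2) = 66 ways to split 10 among 3 bags.
Subtract solutions that violate a single cap (substitute x_i' = x_i − (cap_i+1)): x_1 ≥ 8 gives C(4,2) = 6; x_2 ≥ 5 gives C(7,2) = 21; x_3 ≥ 5 gives C(7,2) = 21. Together 48.
Add back pairs where two caps are both exceeded: 0 + 0 + 1 = 1.
By inclusion–exclusion the count is 66 − 48 + 1 = 19.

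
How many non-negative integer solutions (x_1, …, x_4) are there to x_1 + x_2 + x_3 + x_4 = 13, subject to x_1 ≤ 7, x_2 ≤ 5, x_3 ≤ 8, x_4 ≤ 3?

Without the upper bounds there are C(16,3) = 560 ways to split 13 among 4 variables.
Subtract solutions that violate a single cap (substitute x_i' = x_i − (cap_i+1)): x_1 ≥ 8 gives C(8,3) = 56; x_2 ≥ 6 gives C(10,3) = 120; x_3 ≥ 9 gives C(7,3) = 35; x_4 ≥ 4 gives C(12,3) = 220. Together 431.
Add back pairs where two caps are both exceeded: 0 + 0 + 4 + 0 + 20 + 1 = 25.
By inclusion–exclusion the count is 560 − 431 + 25 = 154.

154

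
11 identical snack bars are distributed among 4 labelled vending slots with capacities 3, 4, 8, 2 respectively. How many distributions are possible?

50

Without the upper bounds there are C(14,3) = 364 ways to split 11 among 4 vending slots.
Subtract solutions that violate a single cap (substitute x_i' = x_i − (cap_i+1)): x_1 ≥ 4 gives C(10,3) = 120; x_2 ≥ 5 gives C(9,3) = 84; x_3 ≥ 9 gives C(5,3) = 10; x_4 ≥ 3 gives C(11,3) = 165. Together 379.
Add back pairs where two caps are both exceeded: 10 + 0 + 35 + 0 + 20 + 0 = 65.
By inclusion–exclusion the count is 364 − 379 + 65 = 50.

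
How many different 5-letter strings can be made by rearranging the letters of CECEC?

The 5 letters of CECEC have repeats: C appearing 3 times and E appearing twice.
The number of distinct arrangements is 5!/(3!·2!) = 120/12 = 10.

10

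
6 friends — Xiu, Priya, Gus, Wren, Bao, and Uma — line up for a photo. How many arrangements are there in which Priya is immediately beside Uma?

Glue Priya and Uma into one block (2 internal orders), leaving 5 units to arrange in a row.
So the count is 2·(5)! = 240.

240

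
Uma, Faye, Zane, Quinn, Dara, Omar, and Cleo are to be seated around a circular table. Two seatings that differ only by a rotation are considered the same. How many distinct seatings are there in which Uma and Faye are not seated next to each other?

Without the restriction there are (6)! = 720 seatings.
Seatings with Uma beside Faye: treat them as a block with 2 internal orders, giving 2 × (5)! = 240.
Subtracting, 720 − 240 = 480.

480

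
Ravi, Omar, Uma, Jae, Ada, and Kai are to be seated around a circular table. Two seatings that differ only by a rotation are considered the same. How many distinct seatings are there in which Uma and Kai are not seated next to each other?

72

Without the restriction there are (5)! = 120 seatings.
Seatings with Uma beside Kai: treat them as a block with 2 internal orders, giving 2 × (4)! = 48.
Subtracting, 120 − 48 = 72.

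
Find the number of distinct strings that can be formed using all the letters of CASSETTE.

CASSETTE has 8 letters with E appearing twice, S appearing twice, and T appearing twice.
Dividing 8! = 40320 by 2!·2!·2! = 8 for the repeated letters gives 5040.

5040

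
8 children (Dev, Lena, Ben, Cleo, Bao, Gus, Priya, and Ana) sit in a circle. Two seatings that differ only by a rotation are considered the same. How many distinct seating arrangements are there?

Fix one person's seat to break rotational symmetry; the remaining 7 people can be arranged in (7)! = 5040 ways.

5040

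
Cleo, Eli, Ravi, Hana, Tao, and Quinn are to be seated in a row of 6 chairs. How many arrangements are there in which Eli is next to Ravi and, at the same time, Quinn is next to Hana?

96

Treat {Eli,Ravi} as one block (2 orders) and {Quinn,Hana} as another (2 orders).
That leaves 4 units to arrange: 2 × 2 × 4! = 4 × 24 = 96.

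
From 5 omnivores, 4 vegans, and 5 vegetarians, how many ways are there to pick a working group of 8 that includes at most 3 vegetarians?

Split by how many vegetarians are chosen (0 through 3).
Sum: C(5,0)·C(9,8) + C(5,1)·C(9,7) + C(5,2)·C(9,6) + C(5,3)·C(9,5) = 9 + 180 + 840 + 1260 = 2289.

2289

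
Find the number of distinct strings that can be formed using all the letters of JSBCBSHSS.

7560

JSBCBSHSS has 9 letters with B appearing twice and S appearing 4 times.
The number of distinct arrangements is 9!/(4!·2!) = 362880/48 = 7560.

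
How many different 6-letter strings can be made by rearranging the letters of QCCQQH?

QCCQQH has 6 letters with C appearing twice and Q appearing 3 times.
Dividing 6! = 720 by 3!·2! = 12 for the repeated letters gives 60.

60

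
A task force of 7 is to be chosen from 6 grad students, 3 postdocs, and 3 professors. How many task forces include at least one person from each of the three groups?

Unrestricted: C(12,7) = 792 ways to pick any 7 of the 12.
Subtract selections that omit an entire group: no grad students → C(6,7) = 0; no postdocs → C(9,7) = 36; no professors → C(9,7) = 36.
Add back selections omitting two groups (i.e. drawn from a single group): C(6,7) + C(3,7) + C(3,7) = 0.
By inclusion–exclusion: 792 − 72 + 0 = 720.

720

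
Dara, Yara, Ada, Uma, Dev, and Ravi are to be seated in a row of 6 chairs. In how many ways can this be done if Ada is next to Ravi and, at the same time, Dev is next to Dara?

Treat {Ada,Ravi} as one block (2 orders) and {Dev,Dara} as another (2 orders).
That leaves 4 units to arrange: 2 × 2 × 4! = 4 × 24 = 96.

96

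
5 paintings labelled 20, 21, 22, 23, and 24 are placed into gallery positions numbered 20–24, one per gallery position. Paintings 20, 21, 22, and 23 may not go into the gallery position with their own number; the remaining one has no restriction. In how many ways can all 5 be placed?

53

Let Aᵢ (for 20 ≤ i ≤ 23) be the placements that put painting i in its forbidden gallery position. Any j of these fix j positions, leaving (5−j)! ways to fill the rest, and there are C(4,j) ways to pick which j.
By inclusion–exclusion, the number of valid placements is Σ_{j=0}^{4} (−1)^j C(4,j)·(5−j)!.
Computing: 120 − 96 + 36 − 8 + 1 = 53.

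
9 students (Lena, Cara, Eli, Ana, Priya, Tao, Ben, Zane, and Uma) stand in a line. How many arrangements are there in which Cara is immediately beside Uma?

Place the 7 others and the Cara-Uma pair as 8 objects in a line; the pair has 2 internal arrangements.
That gives 2 × 8! = 2 × 40320 = 80640.

80640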